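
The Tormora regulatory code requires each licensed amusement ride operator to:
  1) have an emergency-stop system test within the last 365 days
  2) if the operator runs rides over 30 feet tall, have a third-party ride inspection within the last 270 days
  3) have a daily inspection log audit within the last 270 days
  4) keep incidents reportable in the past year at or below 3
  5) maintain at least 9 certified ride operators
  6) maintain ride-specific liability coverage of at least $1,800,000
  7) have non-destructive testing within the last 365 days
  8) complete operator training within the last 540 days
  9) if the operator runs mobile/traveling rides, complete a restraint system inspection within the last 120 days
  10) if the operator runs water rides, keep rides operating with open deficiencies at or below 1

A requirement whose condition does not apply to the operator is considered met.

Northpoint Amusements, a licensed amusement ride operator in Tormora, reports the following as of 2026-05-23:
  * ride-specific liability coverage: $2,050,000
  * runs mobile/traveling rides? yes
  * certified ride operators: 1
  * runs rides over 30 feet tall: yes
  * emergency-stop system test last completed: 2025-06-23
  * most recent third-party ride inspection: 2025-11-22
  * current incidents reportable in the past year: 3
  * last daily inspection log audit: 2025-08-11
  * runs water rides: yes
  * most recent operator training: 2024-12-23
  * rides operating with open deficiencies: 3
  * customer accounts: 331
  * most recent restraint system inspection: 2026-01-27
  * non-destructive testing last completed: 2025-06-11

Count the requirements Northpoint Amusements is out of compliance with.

1. emergency-stop system test 334 days ago vs limit 365 → met
2. condition 'runs rides over 30 feet tall' holds; third-party ride inspection 182 days ago vs limit 270 → met
3. daily inspection log audit 285 days ago vs limit 270 → not met
4. incidents reportable in the past year 3 ≤ 3 → met
5. certified ride operators 1 < 9 → not met
6. ride-specific liability coverage $2,050,000 ≥ $1,800,000 → met
7. non-destructive testing 346 days ago vs limit 365 → met
8. operator training 516 days ago vs limit 540 → met
9. condition 'runs mobile/traveling rides' holds; restraint system inspection 116 days ago vs limit 120 → met
10. condition 'runs water rides' holds; rides operating with open deficiencies 3 > 1 → not met
Not met: 3 of 10

3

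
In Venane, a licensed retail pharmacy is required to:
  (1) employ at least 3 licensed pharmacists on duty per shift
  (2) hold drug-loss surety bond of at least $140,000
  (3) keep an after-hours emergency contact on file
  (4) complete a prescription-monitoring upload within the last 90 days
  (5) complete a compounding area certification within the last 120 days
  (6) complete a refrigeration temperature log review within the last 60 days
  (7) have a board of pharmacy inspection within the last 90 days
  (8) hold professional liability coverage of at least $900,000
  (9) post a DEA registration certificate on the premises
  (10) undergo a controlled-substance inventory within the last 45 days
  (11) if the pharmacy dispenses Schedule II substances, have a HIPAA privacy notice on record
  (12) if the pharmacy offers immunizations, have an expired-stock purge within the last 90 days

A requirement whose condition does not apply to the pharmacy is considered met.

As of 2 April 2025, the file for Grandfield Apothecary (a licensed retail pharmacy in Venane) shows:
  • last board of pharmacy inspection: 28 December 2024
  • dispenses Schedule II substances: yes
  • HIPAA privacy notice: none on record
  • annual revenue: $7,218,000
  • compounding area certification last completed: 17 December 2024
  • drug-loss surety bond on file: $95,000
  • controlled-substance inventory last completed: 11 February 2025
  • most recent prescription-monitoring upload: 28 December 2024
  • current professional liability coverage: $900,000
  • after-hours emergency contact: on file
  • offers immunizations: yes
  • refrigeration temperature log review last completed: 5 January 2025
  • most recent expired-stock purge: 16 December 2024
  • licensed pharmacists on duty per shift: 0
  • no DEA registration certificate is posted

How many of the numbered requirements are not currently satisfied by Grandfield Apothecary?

1. licensed pharmacists on duty per shift 0 < 3 → not met
2. drug-loss surety bond $95,000 < $140,000 → not met
3. after-hours emergency contact present → met
4. prescription-monitoring upload 95 days ago vs limit 90 → not met
5. compounding area certification 106 days ago vs limit 120 → met
6. refrigeration temperature log review 87 days ago vs limit 60 → not met
7. board of pharmacy inspection 95 days ago vs limit 90 → not met
8. professional liability coverage $900,000 ≥ $900,000 → met
9. DEA registration certificate absent → not met
10. controlled-substance inventory 50 days ago vs limit 45 → not met
11. condition 'dispenses Schedule II substances' holds; HIPAA privacy notice absent → not met
12. condition 'offers immunizations' holds; expired-stock purge 107 days ago vs limit 90 → not met
Not met: 9 of 12

9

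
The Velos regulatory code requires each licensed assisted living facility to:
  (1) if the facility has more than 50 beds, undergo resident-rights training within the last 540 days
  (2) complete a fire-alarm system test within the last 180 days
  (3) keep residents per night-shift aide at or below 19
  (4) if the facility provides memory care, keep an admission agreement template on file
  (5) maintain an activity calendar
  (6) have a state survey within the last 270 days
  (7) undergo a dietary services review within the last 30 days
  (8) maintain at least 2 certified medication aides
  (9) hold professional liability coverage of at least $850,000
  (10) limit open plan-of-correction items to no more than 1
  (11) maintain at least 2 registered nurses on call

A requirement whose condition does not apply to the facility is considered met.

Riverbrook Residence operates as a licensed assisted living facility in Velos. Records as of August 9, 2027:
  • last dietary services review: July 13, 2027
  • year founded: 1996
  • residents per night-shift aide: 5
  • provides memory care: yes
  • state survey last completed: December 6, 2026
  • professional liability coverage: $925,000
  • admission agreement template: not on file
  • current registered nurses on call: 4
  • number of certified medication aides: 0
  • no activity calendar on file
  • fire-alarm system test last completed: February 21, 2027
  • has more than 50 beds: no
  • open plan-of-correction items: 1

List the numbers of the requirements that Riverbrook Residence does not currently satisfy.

4, 5, 8

1. condition 'has more than 50 beds' does not hold → requirement n/a → met
2. fire-alarm system test 169 days ago vs limit 180 → met
3. residents per night-shift aide 5 ≤ 19 → met
4. condition 'provides memory care' holds; admission agreement template absent → not met
5. activity calendar absent → not met
6. state survey 246 days ago vs limit 270 → met
7. dietary services review 27 days ago vs limit 30 → met
8. certified medication aides 0 < 2 → not met
9. professional liability coverage $925,000 ≥ $850,000 → met
10. open plan-of-correction items 1 ≤ 1 → met
11. registered nurses on call 4 ≥ 2 → met
Not met: 4, 5, 8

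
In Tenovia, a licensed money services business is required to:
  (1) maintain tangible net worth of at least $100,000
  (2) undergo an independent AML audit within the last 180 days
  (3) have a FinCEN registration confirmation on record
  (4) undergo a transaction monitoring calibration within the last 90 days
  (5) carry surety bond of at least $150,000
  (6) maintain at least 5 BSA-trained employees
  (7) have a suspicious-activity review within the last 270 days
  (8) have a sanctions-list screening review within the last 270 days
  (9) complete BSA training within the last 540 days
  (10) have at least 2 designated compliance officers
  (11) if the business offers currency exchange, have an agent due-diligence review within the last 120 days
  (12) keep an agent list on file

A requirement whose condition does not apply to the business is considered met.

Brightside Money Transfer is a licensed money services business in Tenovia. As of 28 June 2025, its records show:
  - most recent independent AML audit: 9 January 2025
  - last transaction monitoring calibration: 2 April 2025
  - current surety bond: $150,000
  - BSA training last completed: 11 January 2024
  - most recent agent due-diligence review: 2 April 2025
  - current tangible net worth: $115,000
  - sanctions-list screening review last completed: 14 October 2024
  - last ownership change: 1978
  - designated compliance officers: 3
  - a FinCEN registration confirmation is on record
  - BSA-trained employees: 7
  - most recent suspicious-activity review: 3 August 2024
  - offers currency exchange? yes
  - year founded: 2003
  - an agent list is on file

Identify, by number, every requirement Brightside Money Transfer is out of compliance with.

1. tangible net worth $115,000 ≥ $100,000 → met
2. independent AML audit 170 days ago vs limit 180 → met
3. FinCEN registration confirmation present → met
4. transaction monitoring calibration 87 days ago vs limit 90 → met
5. surety bond $150,000 ≥ $150,000 → met
6. BSA-trained employees 7 ≥ 5 → met
7. suspicious-activity review 329 days ago vs limit 270 → not met
8. sanctions-list screening review 257 days ago vs limit 270 → met
9. BSA training 534 days ago vs limit 540 → met
10. designated compliance officers 3 ≥ 2 → met
11. condition 'offers currency exchange' holds; agent due-diligence review 87 days ago vs limit 120 → met
12. agent list present → met
Not met: 7

7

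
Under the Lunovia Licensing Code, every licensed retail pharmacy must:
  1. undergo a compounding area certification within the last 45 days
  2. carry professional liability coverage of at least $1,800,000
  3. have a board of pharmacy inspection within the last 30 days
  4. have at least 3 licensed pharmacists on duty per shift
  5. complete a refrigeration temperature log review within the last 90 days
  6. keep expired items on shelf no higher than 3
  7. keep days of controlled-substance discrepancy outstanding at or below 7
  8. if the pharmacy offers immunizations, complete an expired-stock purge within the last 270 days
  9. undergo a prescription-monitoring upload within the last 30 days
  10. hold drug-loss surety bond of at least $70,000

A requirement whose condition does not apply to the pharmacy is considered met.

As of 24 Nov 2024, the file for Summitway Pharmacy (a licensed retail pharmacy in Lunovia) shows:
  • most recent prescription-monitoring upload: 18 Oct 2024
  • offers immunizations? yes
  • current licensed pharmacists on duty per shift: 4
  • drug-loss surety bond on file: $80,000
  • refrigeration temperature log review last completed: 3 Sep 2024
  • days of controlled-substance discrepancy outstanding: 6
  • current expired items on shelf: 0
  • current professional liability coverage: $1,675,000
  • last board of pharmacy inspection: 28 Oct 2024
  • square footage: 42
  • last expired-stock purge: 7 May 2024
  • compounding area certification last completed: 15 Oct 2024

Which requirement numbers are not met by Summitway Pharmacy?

2, 9

1. compounding area certification 40 days ago vs limit 45 → met
2. professional liability coverage $1,675,000 < $1,800,000 → not met
3. board of pharmacy inspection 27 days ago vs limit 30 → met
4. licensed pharmacists on duty per shift 4 ≥ 3 → met
5. refrigeration temperature log review 82 days ago vs limit 90 → met
6. expired items on shelf 0 ≤ 3 → met
7. days of controlled-substance discrepancy outstanding 6 ≤ 7 → met
8. condition 'offers immunizations' holds; expired-stock purge 201 days ago vs limit 270 → met
9. prescription-monitoring upload 37 days ago vs limit 30 → not met
10. drug-loss surety bond $80,000 ≥ $70,000 → met
Not met: 2, 9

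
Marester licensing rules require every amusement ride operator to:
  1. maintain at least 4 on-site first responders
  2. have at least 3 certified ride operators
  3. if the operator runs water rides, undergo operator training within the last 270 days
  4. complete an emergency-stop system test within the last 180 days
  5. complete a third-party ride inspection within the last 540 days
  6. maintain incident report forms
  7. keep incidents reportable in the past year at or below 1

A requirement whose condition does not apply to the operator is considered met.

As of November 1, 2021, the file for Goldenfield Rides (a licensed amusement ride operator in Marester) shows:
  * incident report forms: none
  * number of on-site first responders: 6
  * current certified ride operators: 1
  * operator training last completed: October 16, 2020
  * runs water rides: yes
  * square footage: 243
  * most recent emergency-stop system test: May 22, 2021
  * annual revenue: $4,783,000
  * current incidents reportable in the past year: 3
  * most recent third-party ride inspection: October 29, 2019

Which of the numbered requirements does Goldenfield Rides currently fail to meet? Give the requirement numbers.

1. on-site first responders 6 ≥ 4 → met
2. certified ride operators 1 < 3 → not met
3. condition 'runs water rides' holds; operator training 381 days ago vs limit 270 → not met
4. emergency-stop system test 163 days ago vs limit 180 → met
5. third-party ride inspection 734 days ago vs limit 540 → not met
6. incident report forms absent → not met
7. incidents reportable in the past year 3 > 1 → not met
Not met: 2, 3, 5, 6, 7

2, 3, 5, 6, 7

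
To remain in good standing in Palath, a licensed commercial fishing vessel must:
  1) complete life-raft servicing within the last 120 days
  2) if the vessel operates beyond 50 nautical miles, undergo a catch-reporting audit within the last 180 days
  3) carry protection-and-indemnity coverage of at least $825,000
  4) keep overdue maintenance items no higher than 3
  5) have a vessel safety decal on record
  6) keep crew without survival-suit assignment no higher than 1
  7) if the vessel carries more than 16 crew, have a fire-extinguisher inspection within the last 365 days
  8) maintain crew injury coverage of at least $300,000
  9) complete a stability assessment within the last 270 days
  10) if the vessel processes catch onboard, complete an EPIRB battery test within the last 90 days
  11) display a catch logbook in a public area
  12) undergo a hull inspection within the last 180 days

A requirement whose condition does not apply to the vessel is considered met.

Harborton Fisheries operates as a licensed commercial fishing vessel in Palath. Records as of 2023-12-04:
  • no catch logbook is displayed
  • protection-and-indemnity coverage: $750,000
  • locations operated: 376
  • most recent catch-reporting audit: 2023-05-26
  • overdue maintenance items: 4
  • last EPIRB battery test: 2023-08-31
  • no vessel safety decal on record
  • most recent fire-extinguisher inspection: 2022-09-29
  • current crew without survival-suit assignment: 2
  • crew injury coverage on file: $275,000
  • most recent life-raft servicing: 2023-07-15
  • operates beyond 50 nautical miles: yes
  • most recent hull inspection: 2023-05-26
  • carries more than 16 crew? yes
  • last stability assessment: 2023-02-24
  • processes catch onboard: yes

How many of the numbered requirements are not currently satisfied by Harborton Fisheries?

1. life-raft servicing 142 days ago vs limit 120 → not met
2. condition 'operates beyond 50 nautical miles' holds; catch-reporting audit 192 days ago vs limit 180 → not met
3. protection-and-indemnity coverage $750,000 < $825,000 → not met
4. overdue maintenance items 4 > 3 → not met
5. vessel safety decal absent → not met
6. crew without survival-suit assignment 2 > 1 → not met
7. condition 'carries more than 16 crew' holds; fire-extinguisher inspection 431 days ago vs limit 365 → not met
8. crew injury coverage $275,000 < $300,000 → not met
9. stability assessment 283 days ago vs limit 270 → not met
10. condition 'processes catch onboard' holds; EPIRB battery test 95 days ago vs limit 90 → not met
11. catch logbook absent → not met
12. hull inspection 192 days ago vs limit 180 → not met
Not met: 12 of 12

12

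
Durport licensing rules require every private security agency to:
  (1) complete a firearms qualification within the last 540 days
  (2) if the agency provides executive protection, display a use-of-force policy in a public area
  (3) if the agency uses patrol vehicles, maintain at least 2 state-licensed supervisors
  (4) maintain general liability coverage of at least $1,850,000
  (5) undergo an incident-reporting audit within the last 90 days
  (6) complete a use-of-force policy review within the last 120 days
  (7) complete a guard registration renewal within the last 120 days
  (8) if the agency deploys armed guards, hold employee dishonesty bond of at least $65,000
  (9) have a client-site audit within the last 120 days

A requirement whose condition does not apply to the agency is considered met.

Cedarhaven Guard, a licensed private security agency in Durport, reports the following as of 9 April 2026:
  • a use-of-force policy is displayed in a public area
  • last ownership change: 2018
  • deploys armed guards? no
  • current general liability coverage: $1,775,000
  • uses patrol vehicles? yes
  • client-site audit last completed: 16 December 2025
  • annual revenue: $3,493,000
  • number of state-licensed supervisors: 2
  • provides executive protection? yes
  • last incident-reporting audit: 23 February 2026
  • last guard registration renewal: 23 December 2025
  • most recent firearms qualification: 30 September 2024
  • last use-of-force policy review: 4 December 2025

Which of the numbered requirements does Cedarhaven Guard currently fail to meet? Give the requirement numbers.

1, 4, 6

1. firearms qualification 556 days ago vs limit 540 → not met
2. condition 'provides executive protection' holds; use-of-force policy present → met
3. condition 'uses patrol vehicles' holds; state-licensed supervisors 2 ≥ 2 → met
4. general liability coverage $1,775,000 < $1,850,000 → not met
5. incident-reporting audit 45 days ago vs limit 90 → met
6. use-of-force policy review 126 days ago vs limit 120 → not met
7. guard registration renewal 107 days ago vs limit 120 → met
8. condition 'deploys armed guards' does not hold → requirement n/a → met
9. client-site audit 114 days ago vs limit 120 → met
Not met: 1, 4, 6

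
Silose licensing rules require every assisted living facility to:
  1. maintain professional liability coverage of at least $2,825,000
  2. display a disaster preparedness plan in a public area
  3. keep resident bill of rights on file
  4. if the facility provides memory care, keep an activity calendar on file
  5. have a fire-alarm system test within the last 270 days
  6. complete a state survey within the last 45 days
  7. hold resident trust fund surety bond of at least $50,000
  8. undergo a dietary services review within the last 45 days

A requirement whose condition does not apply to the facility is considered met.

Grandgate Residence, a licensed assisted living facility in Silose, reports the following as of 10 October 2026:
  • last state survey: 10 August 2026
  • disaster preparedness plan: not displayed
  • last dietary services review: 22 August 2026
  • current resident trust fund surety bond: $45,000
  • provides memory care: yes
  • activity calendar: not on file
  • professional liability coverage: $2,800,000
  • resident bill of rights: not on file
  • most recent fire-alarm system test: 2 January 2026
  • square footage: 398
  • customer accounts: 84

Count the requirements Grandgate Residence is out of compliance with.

8

1. professional liability coverage $2,800,000 < $2,825,000 → not met
2. disaster preparedness plan absent → not met
3. resident bill of rights absent → not met
4. condition 'provides memory care' holds; activity calendar absent → not met
5. fire-alarm system test 281 days ago vs limit 270 → not met
6. state survey 61 days ago vs limit 45 → not met
7. resident trust fund surety bond $45,000 < $50,000 → not met
8. dietary services review 49 days ago vs limit 45 → not met
Not met: 8 of 8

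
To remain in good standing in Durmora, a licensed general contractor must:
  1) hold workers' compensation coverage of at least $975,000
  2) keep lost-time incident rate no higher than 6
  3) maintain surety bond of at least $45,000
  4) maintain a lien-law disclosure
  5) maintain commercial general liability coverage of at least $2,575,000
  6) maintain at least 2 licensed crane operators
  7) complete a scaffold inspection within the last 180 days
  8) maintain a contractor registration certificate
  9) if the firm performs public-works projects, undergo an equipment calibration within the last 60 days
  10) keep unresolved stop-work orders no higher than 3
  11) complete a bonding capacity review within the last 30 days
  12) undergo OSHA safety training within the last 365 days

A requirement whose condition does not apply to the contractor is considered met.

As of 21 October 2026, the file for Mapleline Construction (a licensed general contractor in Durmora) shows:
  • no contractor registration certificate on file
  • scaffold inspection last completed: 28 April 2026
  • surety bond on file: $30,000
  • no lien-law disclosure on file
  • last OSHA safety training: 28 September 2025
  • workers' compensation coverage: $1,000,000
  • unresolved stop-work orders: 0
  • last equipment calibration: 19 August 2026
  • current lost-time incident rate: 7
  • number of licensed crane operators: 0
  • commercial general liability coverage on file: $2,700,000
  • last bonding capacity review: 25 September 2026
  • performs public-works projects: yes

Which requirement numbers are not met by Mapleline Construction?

2, 3, 4, 6, 8, 9, 12

1. workers' compensation coverage $1,000,000 ≥ $975,000 → met
2. lost-time incident rate 7 > 6 → not met
3. surety bond $30,000 < $45,000 → not met
4. lien-law disclosure absent → not met
5. commercial general liability coverage $2,700,000 ≥ $2,575,000 → met
6. licensed crane operators 0 < 2 → not met
7. scaffold inspection 176 days ago vs limit 180 → met
8. contractor registration certificate absent → not met
9. condition 'performs public-works projects' holds; equipment calibration 63 days ago vs limit 60 → not met
10. unresolved stop-work orders 0 ≤ 3 → met
11. bonding capacity review 26 days ago vs limit 30 → met
12. OSHA safety training 388 days ago vs limit 365 → not met
Not met: 2, 3, 4, 6, 8, 9, 12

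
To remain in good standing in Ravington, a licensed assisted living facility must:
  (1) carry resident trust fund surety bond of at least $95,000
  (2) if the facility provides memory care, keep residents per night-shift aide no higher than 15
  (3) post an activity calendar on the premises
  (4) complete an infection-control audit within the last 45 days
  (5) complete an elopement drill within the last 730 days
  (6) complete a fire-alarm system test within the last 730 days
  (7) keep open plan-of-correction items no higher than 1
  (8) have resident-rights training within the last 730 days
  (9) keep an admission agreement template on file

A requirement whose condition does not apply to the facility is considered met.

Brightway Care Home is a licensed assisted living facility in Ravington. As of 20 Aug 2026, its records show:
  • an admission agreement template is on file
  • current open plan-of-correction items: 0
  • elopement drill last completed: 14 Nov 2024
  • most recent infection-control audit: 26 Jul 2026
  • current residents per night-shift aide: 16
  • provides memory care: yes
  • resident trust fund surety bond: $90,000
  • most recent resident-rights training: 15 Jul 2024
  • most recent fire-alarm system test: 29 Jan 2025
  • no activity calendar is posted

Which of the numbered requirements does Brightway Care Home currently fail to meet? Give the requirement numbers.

1, 2, 3, 8

1. resident trust fund surety bond $90,000 < $95,000 → not met
2. condition 'provides memory care' holds; residents per night-shift aide 16 > 15 → not met
3. activity calendar absent → not met
4. infection-control audit 25 days ago vs limit 45 → met
5. elopement drill 644 days ago vs limit 730 → met
6. fire-alarm system test 568 days ago vs limit 730 → met
7. open plan-of-correction items 0 ≤ 1 → met
8. resident-rights training 766 days ago vs limit 730 → not met
9. admission agreement template present → met
Not met: 1, 2, 3, 8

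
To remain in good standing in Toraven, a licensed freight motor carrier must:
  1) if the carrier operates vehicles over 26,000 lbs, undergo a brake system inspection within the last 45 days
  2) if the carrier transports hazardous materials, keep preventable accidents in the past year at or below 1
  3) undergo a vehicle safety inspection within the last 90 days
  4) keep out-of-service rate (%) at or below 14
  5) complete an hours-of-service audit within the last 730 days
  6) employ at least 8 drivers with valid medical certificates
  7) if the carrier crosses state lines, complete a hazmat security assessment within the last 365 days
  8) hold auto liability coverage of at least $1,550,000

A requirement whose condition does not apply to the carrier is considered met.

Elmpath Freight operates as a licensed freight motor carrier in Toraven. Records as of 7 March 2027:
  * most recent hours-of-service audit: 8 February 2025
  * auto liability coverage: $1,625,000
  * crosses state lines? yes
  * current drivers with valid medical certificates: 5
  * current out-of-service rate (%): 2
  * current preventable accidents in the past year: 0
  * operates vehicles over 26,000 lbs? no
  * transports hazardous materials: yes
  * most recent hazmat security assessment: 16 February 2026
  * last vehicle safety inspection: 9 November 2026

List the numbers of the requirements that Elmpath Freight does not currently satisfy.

3, 5, 6, 7

1. condition 'operates vehicles over 26,000 lbs' does not hold → requirement n/a → met
2. condition 'transports hazardous materials' holds; preventable accidents in the past year 0 ≤ 1 → met
3. vehicle safety inspection 118 days ago vs limit 90 → not met
4. out-of-service rate (%) 2 ≤ 14 → met
5. hours-of-service audit 757 days ago vs limit 730 → not met
6. drivers with valid medical certificates 5 < 8 → not met
7. condition 'crosses state lines' holds; hazmat security assessment 384 days ago vs limit 365 → not met
8. auto liability coverage $1,625,000 ≥ $1,550,000 → met
Not met: 3, 5, 6, 7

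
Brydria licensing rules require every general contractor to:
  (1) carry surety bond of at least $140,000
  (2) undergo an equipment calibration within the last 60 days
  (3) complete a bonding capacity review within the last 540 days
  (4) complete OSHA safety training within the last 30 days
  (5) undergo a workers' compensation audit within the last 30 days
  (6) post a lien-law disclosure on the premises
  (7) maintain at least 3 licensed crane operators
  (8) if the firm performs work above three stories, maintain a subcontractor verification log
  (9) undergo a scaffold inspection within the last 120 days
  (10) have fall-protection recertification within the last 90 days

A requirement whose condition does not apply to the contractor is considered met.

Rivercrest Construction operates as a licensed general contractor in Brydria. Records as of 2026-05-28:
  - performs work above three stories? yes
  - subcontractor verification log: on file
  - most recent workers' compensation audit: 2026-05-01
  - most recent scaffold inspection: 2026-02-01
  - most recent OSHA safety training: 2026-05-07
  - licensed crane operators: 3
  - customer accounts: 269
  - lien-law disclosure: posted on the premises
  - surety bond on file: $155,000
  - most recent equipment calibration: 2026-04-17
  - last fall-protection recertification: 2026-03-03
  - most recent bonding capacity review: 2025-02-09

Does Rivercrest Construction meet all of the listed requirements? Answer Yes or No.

Yes

1. surety bond $155,000 ≥ $140,000 → met
2. equipment calibration 41 days ago vs limit 60 → met
3. bonding capacity review 473 days ago vs limit 540 → met
4. OSHA safety training 21 days ago vs limit 30 → met
5. workers' compensation audit 27 days ago vs limit 30 → met
6. lien-law disclosure present → met
7. licensed crane operators 3 ≥ 3 → met
8. condition 'performs work above three stories' holds; subcontractor verification log present → met
9. scaffold inspection 116 days ago vs limit 120 → met
10. fall-protection recertification 86 days ago vs limit 90 → met
All met.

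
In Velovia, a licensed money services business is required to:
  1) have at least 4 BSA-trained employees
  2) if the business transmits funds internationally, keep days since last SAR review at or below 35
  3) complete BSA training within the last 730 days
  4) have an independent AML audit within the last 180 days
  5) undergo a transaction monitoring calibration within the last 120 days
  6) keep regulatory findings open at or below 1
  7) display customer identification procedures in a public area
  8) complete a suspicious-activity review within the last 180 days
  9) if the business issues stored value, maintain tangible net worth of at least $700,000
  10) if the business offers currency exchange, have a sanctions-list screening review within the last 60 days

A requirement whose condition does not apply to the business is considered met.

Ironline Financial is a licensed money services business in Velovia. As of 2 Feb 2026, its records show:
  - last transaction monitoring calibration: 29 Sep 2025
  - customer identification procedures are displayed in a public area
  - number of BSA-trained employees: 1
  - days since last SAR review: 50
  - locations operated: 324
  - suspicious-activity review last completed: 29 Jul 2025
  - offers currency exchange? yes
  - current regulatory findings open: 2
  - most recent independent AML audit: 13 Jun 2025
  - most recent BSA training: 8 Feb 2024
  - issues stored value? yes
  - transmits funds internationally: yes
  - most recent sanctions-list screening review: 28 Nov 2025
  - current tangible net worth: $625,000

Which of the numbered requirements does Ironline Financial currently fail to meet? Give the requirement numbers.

1, 2, 4, 5, 6, 8, 9, 10

1. BSA-trained employees 1 < 4 → not met
2. condition 'transmits funds internationally' holds; days since last SAR review 50 > 35 → not met
3. BSA training 725 days ago vs limit 730 → met
4. independent AML audit 234 days ago vs limit 180 → not met
5. transaction monitoring calibration 126 days ago vs limit 120 → not met
6. regulatory findings open 2 > 1 → not met
7. customer identification procedures present → met
8. suspicious-activity review 188 days ago vs limit 180 → not met
9. condition 'issues stored value' holds; tangible net worth $625,000 < $700,000 → not met
10. condition 'offers currency exchange' holds; sanctions-list screening review 66 days ago vs limit 60 → not met
Not met: 1, 2, 4, 5, 6, 8, 9, 10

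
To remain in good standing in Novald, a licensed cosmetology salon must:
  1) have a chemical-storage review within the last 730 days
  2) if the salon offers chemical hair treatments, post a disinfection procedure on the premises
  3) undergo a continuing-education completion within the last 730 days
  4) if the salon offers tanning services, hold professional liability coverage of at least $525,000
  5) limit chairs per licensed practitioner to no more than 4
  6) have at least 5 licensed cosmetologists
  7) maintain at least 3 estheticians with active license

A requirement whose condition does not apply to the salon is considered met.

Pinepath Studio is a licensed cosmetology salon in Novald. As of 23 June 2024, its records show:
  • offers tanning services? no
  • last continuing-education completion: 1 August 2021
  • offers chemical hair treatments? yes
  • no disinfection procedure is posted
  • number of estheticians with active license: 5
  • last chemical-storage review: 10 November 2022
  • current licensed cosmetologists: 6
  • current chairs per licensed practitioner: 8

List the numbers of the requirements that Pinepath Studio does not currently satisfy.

2, 3, 5

1. chemical-storage review 591 days ago vs limit 730 → met
2. condition 'offers chemical hair treatments' holds; disinfection procedure absent → not met
3. continuing-education completion 1057 days ago vs limit 730 → not met
4. condition 'offers tanning services' does not hold → requirement n/a → met
5. chairs per licensed practitioner 8 > 4 → not met
6. licensed cosmetologists 6 ≥ 5 → met
7. estheticians with active license 5 ≥ 3 → met
Not met: 2, 3, 5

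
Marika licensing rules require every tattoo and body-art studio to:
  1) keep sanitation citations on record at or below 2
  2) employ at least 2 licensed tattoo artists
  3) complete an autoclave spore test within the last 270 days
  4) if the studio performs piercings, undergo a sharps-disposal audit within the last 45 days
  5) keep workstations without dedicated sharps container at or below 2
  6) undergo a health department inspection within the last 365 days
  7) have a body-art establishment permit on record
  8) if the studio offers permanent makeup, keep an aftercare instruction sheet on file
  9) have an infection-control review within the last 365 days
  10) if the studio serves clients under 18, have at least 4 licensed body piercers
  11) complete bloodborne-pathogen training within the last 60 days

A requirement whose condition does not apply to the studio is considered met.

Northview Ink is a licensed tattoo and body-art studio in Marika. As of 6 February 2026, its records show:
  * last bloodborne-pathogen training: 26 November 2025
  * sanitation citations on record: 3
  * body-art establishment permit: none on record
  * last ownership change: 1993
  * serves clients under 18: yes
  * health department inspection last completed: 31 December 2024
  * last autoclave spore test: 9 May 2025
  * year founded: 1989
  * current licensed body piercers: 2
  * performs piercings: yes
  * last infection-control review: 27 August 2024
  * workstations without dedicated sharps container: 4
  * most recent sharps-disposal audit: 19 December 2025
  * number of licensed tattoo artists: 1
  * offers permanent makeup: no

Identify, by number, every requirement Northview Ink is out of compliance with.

1. sanitation citations on record 3 > 2 → not met
2. licensed tattoo artists 1 < 2 → not met
3. autoclave spore test 273 days ago vs limit 270 → not met
4. condition 'performs piercings' holds; sharps-disposal audit 49 days ago vs limit 45 → not met
5. workstations without dedicated sharps container 4 > 2 → not met
6. health department inspection 402 days ago vs limit 365 → not met
7. body-art establishment permit absent → not met
8. condition 'offers permanent makeup' does not hold → requirement n/a → met
9. infection-control review 528 days ago vs limit 365 → not met
10. condition 'serves clients under 18' holds; licensed body piercers 2 < 4 → not met
11. bloodborne-pathogen training 72 days ago vs limit 60 → not met
Not met: 1, 2, 3, 4, 5, 6, 7, 9, 10, 11

1, 2, 3, 4, 5, 6, 7, 9, 10, 11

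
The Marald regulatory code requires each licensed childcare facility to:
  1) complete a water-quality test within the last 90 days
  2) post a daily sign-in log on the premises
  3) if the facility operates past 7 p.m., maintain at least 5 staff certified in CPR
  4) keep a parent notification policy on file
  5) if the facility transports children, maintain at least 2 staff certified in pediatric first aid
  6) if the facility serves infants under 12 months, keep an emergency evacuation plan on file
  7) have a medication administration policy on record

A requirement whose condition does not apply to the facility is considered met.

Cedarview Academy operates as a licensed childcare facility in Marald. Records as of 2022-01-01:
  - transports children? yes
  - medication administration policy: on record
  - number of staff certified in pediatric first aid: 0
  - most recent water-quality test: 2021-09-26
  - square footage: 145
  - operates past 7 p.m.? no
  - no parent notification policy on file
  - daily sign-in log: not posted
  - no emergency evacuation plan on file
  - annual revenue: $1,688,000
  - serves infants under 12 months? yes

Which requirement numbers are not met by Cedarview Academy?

1. water-quality test 97 days ago vs limit 90 → not met
2. daily sign-in log absent → not met
3. condition 'operates past 7 p.m.' does not hold → requirement n/a → met
4. parent notification policy absent → not met
5. condition 'transports children' holds; staff certified in pediatric first aid 0 < 2 → not met
6. condition 'serves infants under 12 months' holds; emergency evacuation plan absent → not met
7. medication administration policy present → met
Not met: 1, 2, 4, 5, 6

1, 2, 4, 5, 6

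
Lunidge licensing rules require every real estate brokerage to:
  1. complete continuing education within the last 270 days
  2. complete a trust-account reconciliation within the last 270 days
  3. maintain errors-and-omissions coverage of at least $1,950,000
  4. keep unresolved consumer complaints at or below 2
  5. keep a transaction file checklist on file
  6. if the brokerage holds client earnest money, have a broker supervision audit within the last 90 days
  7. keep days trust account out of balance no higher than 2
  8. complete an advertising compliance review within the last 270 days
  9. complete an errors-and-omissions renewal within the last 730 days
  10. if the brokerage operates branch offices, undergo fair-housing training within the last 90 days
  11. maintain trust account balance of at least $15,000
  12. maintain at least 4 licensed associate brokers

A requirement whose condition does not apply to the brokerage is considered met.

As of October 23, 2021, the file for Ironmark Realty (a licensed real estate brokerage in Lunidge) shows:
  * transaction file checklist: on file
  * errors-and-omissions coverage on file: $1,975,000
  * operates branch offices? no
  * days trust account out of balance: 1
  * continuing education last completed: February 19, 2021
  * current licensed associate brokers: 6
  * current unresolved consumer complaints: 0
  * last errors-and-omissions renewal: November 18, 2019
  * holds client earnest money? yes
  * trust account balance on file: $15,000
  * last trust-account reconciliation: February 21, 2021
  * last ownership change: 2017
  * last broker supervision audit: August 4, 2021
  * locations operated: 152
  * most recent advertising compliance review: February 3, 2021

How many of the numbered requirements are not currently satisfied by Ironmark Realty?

0

1. continuing education 246 days ago vs limit 270 → met
2. trust-account reconciliation 244 days ago vs limit 270 → met
3. errors-and-omissions coverage $1,975,000 ≥ $1,950,000 → met
4. unresolved consumer complaints 0 ≤ 2 → met
5. transaction file checklist present → met
6. condition 'holds client earnest money' holds; broker supervision audit 80 days ago vs limit 90 → met
7. days trust account out of balance 1 ≤ 2 → met
8. advertising compliance review 262 days ago vs limit 270 → met
9. errors-and-omissions renewal 705 days ago vs limit 730 → met
10. condition 'operates branch offices' does not hold → requirement n/a → met
11. trust account balance $15,000 ≥ $15,000 → met
12. licensed associate brokers 6 ≥ 4 → met
Not met: 0 of 12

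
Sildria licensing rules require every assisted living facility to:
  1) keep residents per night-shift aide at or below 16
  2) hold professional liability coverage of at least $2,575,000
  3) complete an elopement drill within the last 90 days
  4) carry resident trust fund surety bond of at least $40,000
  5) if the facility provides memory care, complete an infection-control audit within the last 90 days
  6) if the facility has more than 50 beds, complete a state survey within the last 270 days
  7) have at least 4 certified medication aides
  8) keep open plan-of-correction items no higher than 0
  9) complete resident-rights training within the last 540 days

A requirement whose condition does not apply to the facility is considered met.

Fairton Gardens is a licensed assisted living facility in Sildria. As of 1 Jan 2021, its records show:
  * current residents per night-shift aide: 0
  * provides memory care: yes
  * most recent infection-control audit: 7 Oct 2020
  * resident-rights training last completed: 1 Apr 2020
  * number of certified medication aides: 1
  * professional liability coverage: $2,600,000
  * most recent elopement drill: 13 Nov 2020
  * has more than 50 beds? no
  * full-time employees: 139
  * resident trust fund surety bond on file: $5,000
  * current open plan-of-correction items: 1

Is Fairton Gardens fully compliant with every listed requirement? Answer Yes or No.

1. residents per night-shift aide 0 ≤ 16 → met
2. professional liability coverage $2,600,000 ≥ $2,575,000 → met
3. elopement drill 49 days ago vs limit 90 → met
4. resident trust fund surety bond $5,000 < $40,000 → not met
5. condition 'provides memory care' holds; infection-control audit 86 days ago vs limit 90 → met
6. condition 'has more than 50 beds' does not hold → requirement n/a → met
7. certified medication aides 1 < 4 → not met
8. open plan-of-correction items 1 > 0 → not met
9. resident-rights training 275 days ago vs limit 540 → met
Not met: 4, 7, 8

No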